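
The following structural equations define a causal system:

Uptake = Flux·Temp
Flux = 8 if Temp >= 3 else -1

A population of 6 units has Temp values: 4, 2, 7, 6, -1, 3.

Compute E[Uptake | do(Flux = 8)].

28

The intervention sets Flux=8 in all 6 units regardless of Temp. Recomputing Uptake per unit gives 32, 16, 56, 48, -8, 24; average 28.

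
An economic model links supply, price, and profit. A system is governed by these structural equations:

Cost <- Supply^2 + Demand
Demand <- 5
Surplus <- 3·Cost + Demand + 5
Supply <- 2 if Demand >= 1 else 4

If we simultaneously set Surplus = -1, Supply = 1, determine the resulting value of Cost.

6

Setting Surplus = -1, Supply = 1 by intervention discards those variables' equations.
Cost = Supply^2 + Demand  [with Supply=1, Demand=5]  = 6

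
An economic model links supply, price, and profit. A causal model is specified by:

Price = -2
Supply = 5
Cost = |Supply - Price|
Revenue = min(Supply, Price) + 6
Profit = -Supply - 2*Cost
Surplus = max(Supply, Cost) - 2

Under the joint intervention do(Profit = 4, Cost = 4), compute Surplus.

The joint intervention fixes Profit = 4, Cost = 4, removing each variable's own equation.
Surplus = max(Supply, Cost) - 2  [with Supply=5, Cost=4]  = 3

3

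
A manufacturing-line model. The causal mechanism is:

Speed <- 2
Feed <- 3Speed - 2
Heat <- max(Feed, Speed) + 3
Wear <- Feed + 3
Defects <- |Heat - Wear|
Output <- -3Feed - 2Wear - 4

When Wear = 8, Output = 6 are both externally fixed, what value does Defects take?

1

Setting Wear = 8, Output = 6 by intervention discards those variables' equations.
Feed = 3Speed - 2  [with Speed=2]  = 4
Heat = max(Feed, Speed) + 3  [with Feed=4, Speed=2]  = 7
Defects = |Heat - Wear|  [with Heat=7, Wear=8]  = 1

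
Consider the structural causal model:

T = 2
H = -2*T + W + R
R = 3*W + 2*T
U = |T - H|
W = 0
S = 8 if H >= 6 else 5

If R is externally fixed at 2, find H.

-2

The intervention breaks the incoming arrows to R: R = 3*W + 2*T no longer applies, and R = 2.
H = -2*T + W + R  [with T=2, W=0, R=2]  = -2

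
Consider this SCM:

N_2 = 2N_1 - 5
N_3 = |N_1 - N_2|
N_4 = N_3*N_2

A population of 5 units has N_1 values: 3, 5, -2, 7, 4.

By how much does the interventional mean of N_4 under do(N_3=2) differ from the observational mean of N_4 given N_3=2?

Every unit gets N_3=2 under the intervention. N_4 values become 2, 10, -18, 18, 6; E[N_4|do(N_3=2)] = 3.6.
E[N_4|N_3=2] averages over only the 2 units with N_3=2 (N_1 = 3, 7): N_4 = 2, 18, mean 10.
Difference = 3.6 − 10 = -6.4.

-6.4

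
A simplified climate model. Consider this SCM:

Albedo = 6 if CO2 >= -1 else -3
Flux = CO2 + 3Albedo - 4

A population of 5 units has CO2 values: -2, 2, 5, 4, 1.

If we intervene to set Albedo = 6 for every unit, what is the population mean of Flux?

16

Every unit gets Albedo=6 under the intervention. Flux values become 12, 16, 19, 18, 15; E[Flux|do(Albedo=6)] = 16.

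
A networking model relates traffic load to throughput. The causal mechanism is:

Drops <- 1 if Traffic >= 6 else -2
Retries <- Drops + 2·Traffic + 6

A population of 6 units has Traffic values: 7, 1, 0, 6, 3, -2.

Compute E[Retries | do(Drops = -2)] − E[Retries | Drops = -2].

do(Drops=-2) breaks Drops's dependence on Traffic. With Drops=-2 fixed, Retries across the units is 18, 6, 4, 16, 10, 0, mean 9.
Conditioning on Drops=-2 selects the 4 unit(s) with Traffic ∈ {1, 0, 3, -2}. Their Retries values: 6, 4, 10, 0. Mean = 5.
Difference = 9 − 5 = 4.

4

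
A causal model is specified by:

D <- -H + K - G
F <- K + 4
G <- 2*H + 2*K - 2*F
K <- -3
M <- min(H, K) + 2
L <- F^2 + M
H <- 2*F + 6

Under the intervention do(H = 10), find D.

-25

The intervention breaks the incoming arrows to H: H <- 2*F + 6 no longer applies, and H = 10.
F = K + 4  [with K=-3]  = 1
G = 2*H + 2*K - 2*F  [with H=10, K=-3, F=1]  = 12
D = -H + K - G  [with H=10, K=-3, G=12]  = -25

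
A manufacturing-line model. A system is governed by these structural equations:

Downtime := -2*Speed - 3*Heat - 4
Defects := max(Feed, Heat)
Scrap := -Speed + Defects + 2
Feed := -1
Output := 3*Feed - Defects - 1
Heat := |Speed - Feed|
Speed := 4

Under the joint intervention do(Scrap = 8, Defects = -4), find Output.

Setting Scrap = 8, Defects = -4 by intervention discards those variables' equations.
Output = 3*Feed - Defects - 1  [with Feed=-1, Defects=-4]  = 0

0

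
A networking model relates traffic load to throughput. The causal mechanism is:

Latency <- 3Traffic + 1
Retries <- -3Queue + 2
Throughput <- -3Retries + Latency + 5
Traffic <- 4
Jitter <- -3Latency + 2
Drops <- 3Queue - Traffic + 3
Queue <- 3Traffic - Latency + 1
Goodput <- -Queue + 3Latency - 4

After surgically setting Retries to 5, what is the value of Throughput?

Under do(Retries=5), the mechanism Retries <- -3Queue + 2 is discarded; Retries is fixed at 5.
Latency = 3Traffic + 1  [with Traffic=4]  = 13
Throughput = -3Retries + Latency + 5  [with Retries=5, Latency=13]  = 3

3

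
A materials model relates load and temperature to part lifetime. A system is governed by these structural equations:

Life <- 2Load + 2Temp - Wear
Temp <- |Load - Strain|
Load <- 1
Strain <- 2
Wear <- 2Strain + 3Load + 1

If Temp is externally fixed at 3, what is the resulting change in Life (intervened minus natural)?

do(Temp=3) replaces the equation Temp <- |Load - Strain| with the constant Temp = 3.
Wear = 2Strain + 3Load + 1  [with Strain=2, Load=1]  = 8
Life = 2Load + 2Temp - Wear  [with Load=1, Temp=3, Wear=8]  = 0
Without intervention: Temp = |Load - Strain|  [with Load=1, Strain=2]  = 1; Wear = 2Strain + 3Load + 1  [with Strain=2, Load=1]  = 8; Life = 2Load + 2Temp - Wear  [with Load=1, Temp=1, Wear=8]  = -4.
Change = 0 − (-4) = 4.

4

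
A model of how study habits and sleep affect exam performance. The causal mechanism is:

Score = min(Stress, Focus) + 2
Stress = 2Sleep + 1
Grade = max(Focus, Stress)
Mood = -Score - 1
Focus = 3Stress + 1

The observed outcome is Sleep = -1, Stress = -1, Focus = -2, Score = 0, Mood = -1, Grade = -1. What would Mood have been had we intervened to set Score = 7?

-8

Intervening sets Score = 7 and removes its equation (Score = min(Stress, Focus) + 2).
Mood = -Score - 1  [with Score=7]  = -8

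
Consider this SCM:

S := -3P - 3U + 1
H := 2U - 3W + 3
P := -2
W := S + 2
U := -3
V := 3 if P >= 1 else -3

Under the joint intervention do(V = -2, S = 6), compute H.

The joint intervention fixes V = -2, S = 6, removing each variable's own equation.
W = S + 2  [with S=6]  = 8
H = 2U - 3W + 3  [with U=-3, W=8]  = -27

-27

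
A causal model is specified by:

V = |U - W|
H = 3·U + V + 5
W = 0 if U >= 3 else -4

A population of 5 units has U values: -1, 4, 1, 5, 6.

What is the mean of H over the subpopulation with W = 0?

Conditioning on W=0 selects the 3 unit(s) with U ∈ {4, 5, 6}. Their H values: 21, 25, 29. Mean = 25.

25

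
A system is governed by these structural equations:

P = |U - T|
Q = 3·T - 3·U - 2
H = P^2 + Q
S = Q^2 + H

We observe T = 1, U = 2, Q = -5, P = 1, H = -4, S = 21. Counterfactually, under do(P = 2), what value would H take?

Intervening sets P = 2 and removes its equation (P = |U - T|).
Q = 3·T - 3·U - 2  [with T=1, U=2]  = -5
H = P^2 + Q  [with P=2, Q=-5]  = -1

-1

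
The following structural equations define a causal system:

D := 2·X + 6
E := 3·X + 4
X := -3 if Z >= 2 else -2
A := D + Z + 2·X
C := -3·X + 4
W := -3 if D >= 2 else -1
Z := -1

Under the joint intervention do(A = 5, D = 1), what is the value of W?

The joint intervention fixes A = 5, D = 1, removing each variable's own equation.
W = -3 if D >= 2 else -1  [with D=1]  = -1

-1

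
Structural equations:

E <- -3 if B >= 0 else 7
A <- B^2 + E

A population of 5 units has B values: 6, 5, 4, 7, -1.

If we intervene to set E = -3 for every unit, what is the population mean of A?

22.4

Every unit gets E=-3 under the intervention. A values become 33, 22, 13, 46, -2; E[A|do(E=-3)] = 22.4.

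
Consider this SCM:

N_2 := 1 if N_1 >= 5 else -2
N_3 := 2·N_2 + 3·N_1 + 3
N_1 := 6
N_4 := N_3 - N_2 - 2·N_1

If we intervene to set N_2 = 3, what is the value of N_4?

Under do(N_2=3), the mechanism N_2 := 1 if N_1 >= 5 else -2 is discarded; N_2 is fixed at 3.
N_3 = 2·N_2 + 3·N_1 + 3  [with N_2=3, N_1=6]  = 27
N_4 = N_3 - N_2 - 2·N_1  [with N_3=27, N_2=3, N_1=6]  = 12

12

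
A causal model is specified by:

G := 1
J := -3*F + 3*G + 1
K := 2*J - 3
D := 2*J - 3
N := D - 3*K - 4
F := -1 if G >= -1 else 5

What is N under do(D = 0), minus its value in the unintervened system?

-11

Under do(D=0), the mechanism D := 2*J - 3 is discarded; D is fixed at 0.
F = -1 if G >= -1 else 5  [with G=1]  = -1
J = -3*F + 3*G + 1  [with F=-1, G=1]  = 7
K = 2*J - 3  [with J=7]  = 11
N = D - 3*K - 4  [with D=0, K=11]  = -37
Without intervention: F = -1 if G >= -1 else 5  [with G=1]  = -1; J = -3*F + 3*G + 1  [with F=-1, G=1]  = 7; D = 2*J - 3  [with J=7]  = 11; K = 2*J - 3  [with J=7]  = 11; N = D - 3*K - 4  [with D=11, K=11]  = -26.
Change = -37 − (-26) = -11.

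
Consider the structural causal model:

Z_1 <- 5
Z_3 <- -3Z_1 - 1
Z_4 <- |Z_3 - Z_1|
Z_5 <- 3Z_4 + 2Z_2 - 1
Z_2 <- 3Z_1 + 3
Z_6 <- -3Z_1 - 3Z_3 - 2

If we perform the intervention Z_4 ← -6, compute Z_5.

17

Intervening sets Z_4 = -6 and removes its equation (Z_4 <- |Z_3 - Z_1|).
Z_2 = 3Z_1 + 3  [with Z_1=5]  = 18
Z_5 = 3Z_4 + 2Z_2 - 1  [with Z_4=-6, Z_2=18]  = 17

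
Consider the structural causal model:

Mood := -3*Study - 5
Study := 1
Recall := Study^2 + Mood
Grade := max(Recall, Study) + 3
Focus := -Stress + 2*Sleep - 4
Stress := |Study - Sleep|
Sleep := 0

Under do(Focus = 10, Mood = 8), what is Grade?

Under do(Focus = 10, Mood = 8), each intervened variable's structural equation is replaced by its fixed value.
Recall = Study^2 + Mood  [with Study=1, Mood=8]  = 9
Grade = max(Recall, Study) + 3  [with Recall=9, Study=1]  = 12

12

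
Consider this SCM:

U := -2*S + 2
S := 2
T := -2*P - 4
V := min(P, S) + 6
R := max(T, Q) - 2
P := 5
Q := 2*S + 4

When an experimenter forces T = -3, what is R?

6

Under do(T=-3), the mechanism T := -2*P - 4 is discarded; T is fixed at -3.
Q = 2*S + 4  [with S=2]  = 8
R = max(T, Q) - 2  [with T=-3, Q=8]  = 6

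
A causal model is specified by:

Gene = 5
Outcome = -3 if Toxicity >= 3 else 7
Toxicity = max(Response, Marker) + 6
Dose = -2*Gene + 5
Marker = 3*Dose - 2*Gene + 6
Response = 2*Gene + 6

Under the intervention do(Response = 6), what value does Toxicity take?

12

Intervening sets Response = 6 and removes its equation (Response = 2*Gene + 6).
Dose = -2*Gene + 5  [with Gene=5]  = -5
Marker = 3*Dose - 2*Gene + 6  [with Dose=-5, Gene=5]  = -19
Toxicity = max(Response, Marker) + 6  [with Response=6, Marker=-19]  = 12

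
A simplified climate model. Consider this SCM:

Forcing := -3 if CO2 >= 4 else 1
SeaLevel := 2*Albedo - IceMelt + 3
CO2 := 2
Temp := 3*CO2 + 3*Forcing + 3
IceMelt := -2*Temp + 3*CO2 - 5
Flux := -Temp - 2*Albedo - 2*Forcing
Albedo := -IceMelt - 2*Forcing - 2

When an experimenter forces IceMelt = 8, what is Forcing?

The intervention breaks the incoming arrows to IceMelt: IceMelt := -2*Temp + 3*CO2 - 5 no longer applies, and IceMelt = 8.
Since Forcing is not a descendant of the intervened variable, it is unaffected.
Forcing = -3 if CO2 >= 4 else 1  [with CO2=2]  = 1

1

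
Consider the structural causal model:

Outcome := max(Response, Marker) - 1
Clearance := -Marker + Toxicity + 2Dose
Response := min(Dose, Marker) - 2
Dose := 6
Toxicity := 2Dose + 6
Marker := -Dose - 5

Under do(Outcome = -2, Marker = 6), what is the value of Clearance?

24

The joint intervention fixes Outcome = -2, Marker = 6, removing each variable's own equation.
Toxicity = 2Dose + 6  [with Dose=6]  = 18
Clearance = -Marker + Toxicity + 2Dose  [with Marker=6, Toxicity=18, Dose=6]  = 24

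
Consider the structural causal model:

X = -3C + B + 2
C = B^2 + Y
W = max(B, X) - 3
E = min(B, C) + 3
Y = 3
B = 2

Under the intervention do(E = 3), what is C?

7

do(E=3) replaces the equation E = min(B, C) + 3 with the constant E = 3.
C is not downstream of the intervention, so its value is determined by the original equations.
C = B^2 + Y  [with B=2, Y=3]  = 7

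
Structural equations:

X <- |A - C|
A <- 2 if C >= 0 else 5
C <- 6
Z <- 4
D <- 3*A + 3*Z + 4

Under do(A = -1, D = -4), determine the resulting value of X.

7

The joint intervention fixes A = -1, D = -4, removing each variable's own equation.
X = |A - C|  [with A=-1, C=6]  = 7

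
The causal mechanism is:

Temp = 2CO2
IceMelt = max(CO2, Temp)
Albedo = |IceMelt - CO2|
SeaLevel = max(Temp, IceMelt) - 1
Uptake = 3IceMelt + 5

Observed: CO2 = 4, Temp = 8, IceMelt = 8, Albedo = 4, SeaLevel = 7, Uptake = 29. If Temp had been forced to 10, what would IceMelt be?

10

The intervention breaks the incoming arrows to Temp: Temp = 2CO2 no longer applies, and Temp = 10.
IceMelt = max(CO2, Temp)  [with CO2=4, Temp=10]  = 10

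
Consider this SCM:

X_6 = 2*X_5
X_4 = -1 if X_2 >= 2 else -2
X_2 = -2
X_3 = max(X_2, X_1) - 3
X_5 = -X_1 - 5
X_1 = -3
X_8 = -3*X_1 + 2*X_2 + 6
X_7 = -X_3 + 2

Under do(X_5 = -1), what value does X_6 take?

-2

The intervention breaks the incoming arrows to X_5: X_5 = -X_1 - 5 no longer applies, and X_5 = -1.
X_6 = 2*X_5  [with X_5=-1]  = -2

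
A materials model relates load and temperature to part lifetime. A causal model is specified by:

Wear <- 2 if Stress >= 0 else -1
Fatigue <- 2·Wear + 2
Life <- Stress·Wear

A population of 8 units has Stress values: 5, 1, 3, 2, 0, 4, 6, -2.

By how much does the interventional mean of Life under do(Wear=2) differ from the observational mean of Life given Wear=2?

The intervention sets Wear=2 in all 8 units regardless of Stress. Recomputing Life per unit gives 10, 2, 6, 4, 0, 8, 12, -4; average 4.75.
E[Life|Wear=2] averages over only the 7 units with Wear=2 (Stress = 5, 1, 3, 2, 0, 4, 6): Life = 10, 2, 6, 4, 0, 8, 12, mean 6.
Difference = 4.75 − 6 = -1.25.

-1.25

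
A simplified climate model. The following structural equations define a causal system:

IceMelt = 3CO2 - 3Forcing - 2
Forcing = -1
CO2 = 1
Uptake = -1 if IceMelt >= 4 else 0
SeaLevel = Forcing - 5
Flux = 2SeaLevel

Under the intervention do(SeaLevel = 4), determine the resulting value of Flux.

8

Intervening sets SeaLevel = 4 and removes its equation (SeaLevel = Forcing - 5).
Flux = 2SeaLevel  [with SeaLevel=4]  = 8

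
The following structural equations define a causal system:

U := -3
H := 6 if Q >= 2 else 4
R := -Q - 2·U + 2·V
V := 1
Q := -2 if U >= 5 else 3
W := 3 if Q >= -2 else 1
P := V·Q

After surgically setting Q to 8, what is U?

-3

Under do(Q=8), the mechanism Q := -2 if U >= 5 else 3 is discarded; Q is fixed at 8.
Since U is not a descendant of the intervened variable, it is unaffected.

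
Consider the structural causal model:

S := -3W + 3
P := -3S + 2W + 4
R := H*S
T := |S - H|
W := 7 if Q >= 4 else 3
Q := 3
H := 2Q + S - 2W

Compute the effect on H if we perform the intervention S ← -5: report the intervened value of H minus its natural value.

1

The intervention breaks the incoming arrows to S: S := -3W + 3 no longer applies, and S = -5.
W = 7 if Q >= 4 else 3  [with Q=3]  = 3
H = 2Q + S - 2W  [with Q=3, S=-5, W=3]  = -5
Without intervention: W = 7 if Q >= 4 else 3  [with Q=3]  = 3; S = -3W + 3  [with W=3]  = -6; H = 2Q + S - 2W  [with Q=3, S=-6, W=3]  = -6.
Change = -5 − (-6) = 1.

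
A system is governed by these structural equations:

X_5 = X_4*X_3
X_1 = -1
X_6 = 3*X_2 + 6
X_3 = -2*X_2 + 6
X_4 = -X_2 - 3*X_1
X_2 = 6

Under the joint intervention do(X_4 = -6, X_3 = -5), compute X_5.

The joint intervention fixes X_4 = -6, X_3 = -5, removing each variable's own equation.
X_5 = X_4*X_3  [with X_4=-6, X_3=-5]  = 30

30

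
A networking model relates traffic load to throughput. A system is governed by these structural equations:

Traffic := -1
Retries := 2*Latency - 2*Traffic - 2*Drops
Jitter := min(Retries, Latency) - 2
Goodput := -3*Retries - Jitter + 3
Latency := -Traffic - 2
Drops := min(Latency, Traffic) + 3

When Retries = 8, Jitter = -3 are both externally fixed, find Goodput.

The joint intervention fixes Retries = 8, Jitter = -3, removing each variable's own equation.
Goodput = -3*Retries - Jitter + 3  [with Retries=8, Jitter=-3]  = -18

-18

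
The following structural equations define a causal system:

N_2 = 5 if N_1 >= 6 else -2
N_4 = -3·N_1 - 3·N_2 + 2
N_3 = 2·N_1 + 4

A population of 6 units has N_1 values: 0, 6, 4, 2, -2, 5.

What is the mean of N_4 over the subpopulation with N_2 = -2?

2.6

Conditioning on N_2=-2 selects the 5 unit(s) with N_1 ∈ {0, 4, 2, -2, 5}. Their N_4 values: 8, -4, 2, 14, -7. Mean = 2.6.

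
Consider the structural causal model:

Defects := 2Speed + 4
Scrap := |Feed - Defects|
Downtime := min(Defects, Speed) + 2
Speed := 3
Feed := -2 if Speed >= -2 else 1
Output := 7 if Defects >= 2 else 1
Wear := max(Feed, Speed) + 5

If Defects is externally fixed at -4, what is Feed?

The intervention breaks the incoming arrows to Defects: Defects := 2Speed + 4 no longer applies, and Defects = -4.
Since Feed is not a descendant of the intervened variable, it is unaffected.
Feed = -2 if Speed >= -2 else 1  [with Speed=3]  = -2

-2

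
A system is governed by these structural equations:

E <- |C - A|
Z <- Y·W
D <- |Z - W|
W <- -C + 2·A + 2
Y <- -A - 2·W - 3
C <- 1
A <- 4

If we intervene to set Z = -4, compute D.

13

Intervening sets Z = -4 and removes its equation (Z <- Y·W).
W = -C + 2·A + 2  [with C=1, A=4]  = 9
D = |Z - W|  [with Z=-4, W=9]  = 13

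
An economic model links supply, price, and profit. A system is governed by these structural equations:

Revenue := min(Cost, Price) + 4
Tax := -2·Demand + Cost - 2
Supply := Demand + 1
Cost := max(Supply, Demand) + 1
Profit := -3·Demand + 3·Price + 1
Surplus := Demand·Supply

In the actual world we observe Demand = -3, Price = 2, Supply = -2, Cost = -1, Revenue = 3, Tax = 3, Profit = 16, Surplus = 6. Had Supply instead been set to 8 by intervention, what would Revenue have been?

do(Supply=8) replaces the equation Supply := Demand + 1 with the constant Supply = 8.
Cost = max(Supply, Demand) + 1  [with Supply=8, Demand=-3]  = 9
Revenue = min(Cost, Price) + 4  [with Cost=9, Price=2]  = 6

6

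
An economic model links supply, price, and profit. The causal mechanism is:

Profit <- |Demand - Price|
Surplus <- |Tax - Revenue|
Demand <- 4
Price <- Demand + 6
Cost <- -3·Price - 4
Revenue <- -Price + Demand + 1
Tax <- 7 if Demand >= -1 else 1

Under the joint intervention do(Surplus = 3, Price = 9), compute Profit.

5

Under do(Surplus = 3, Price = 9), each intervened variable's structural equation is replaced by its fixed value.
Profit = |Demand - Price|  [with Demand=4, Price=9]  = 5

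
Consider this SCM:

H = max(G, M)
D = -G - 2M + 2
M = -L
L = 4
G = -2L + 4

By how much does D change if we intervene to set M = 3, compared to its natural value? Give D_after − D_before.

The intervention breaks the incoming arrows to M: M = -L no longer applies, and M = 3.
G = -2L + 4  [with L=4]  = -4
D = -G - 2M + 2  [with G=-4, M=3]  = 0
Without intervention: G = -2L + 4  [with L=4]  = -4; M = -L  [with L=4]  = -4; D = -G - 2M + 2  [with G=-4, M=-4]  = 14.
Change = 0 − 14 = -14.

-14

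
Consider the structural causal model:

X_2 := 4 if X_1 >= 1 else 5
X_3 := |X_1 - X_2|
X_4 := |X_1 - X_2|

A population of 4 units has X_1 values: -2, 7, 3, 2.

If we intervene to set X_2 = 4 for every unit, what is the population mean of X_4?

Every unit gets X_2=4 under the intervention. X_4 values become 6, 3, 1, 2; E[X_4|do(X_2=4)] = 3.

3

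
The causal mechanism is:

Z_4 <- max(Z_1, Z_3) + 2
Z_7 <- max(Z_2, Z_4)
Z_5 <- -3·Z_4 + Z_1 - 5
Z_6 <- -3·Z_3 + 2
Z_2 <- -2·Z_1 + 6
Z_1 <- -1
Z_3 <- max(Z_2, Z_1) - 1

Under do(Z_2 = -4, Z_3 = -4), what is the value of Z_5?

Under do(Z_2 = -4, Z_3 = -4), each intervened variable's structural equation is replaced by its fixed value.
Z_4 = max(Z_1, Z_3) + 2  [with Z_1=-1, Z_3=-4]  = 1
Z_5 = -3·Z_4 + Z_1 - 5  [with Z_4=1, Z_1=-1]  = -9

-9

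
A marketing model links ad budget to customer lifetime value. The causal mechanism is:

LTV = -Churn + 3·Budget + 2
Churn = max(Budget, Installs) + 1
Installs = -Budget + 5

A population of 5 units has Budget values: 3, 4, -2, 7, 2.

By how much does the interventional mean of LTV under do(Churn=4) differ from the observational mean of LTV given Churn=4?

0.9

do(Churn=4) breaks Churn's dependence on Budget. With Churn=4 fixed, LTV across the units is 7, 10, -8, 19, 4, mean 6.4.
Observing Churn=4 restricts to units where Churn's equation naturally yields 4: Budget ∈ {3, 2}. In that subpopulation LTV = 7, 4, mean 5.5.
Difference = 6.4 − 5.5 = 0.9.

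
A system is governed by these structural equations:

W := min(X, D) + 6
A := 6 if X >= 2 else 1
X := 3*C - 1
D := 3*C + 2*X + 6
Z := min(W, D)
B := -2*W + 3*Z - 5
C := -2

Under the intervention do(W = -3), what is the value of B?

The intervention breaks the incoming arrows to W: W := min(X, D) + 6 no longer applies, and W = -3.
X = 3*C - 1  [with C=-2]  = -7
D = 3*C + 2*X + 6  [with C=-2, X=-7]  = -14
Z = min(W, D)  [with W=-3, D=-14]  = -14
B = -2*W + 3*Z - 5  [with W=-3, Z=-14]  = -41

-41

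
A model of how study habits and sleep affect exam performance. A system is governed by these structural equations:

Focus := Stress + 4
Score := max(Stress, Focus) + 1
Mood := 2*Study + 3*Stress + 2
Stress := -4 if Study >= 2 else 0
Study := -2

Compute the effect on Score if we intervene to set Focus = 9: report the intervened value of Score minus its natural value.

5

The intervention breaks the incoming arrows to Focus: Focus := Stress + 4 no longer applies, and Focus = 9.
Stress = -4 if Study >= 2 else 0  [with Study=-2]  = 0
Score = max(Stress, Focus) + 1  [with Stress=0, Focus=9]  = 10
Without intervention: Stress = -4 if Study >= 2 else 0  [with Study=-2]  = 0; Focus = Stress + 4  [with Stress=0]  = 4; Score = max(Stress, Focus) + 1  [with Stress=0, Focus=4]  = 5.
Change = 10 − 5 = 5.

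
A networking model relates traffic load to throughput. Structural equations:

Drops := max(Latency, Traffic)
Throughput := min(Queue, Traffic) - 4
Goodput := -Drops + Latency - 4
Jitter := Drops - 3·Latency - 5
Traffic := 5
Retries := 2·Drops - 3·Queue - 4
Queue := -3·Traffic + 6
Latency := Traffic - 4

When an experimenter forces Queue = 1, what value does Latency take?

1

Under do(Queue=1), the mechanism Queue := -3·Traffic + 6 is discarded; Queue is fixed at 1.
Since Latency is not a descendant of the intervened variable, it is unaffected.
Latency = Traffic - 4  [with Traffic=5]  = 1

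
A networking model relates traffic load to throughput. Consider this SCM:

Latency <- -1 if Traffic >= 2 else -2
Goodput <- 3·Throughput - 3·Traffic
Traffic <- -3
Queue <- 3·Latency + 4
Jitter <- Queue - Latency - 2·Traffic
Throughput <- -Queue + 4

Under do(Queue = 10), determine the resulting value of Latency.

Under do(Queue=10), the mechanism Queue <- 3·Latency + 4 is discarded; Queue is fixed at 10.
Since Latency is not a descendant of the intervened variable, it is unaffected.
Latency = -1 if Traffic >= 2 else -2  [with Traffic=-3]  = -2

-2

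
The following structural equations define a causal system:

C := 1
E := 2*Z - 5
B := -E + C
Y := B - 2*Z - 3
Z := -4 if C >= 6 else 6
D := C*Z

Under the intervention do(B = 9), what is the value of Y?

The intervention breaks the incoming arrows to B: B := -E + C no longer applies, and B = 9.
Z = -4 if C >= 6 else 6  [with C=1]  = 6
Y = B - 2*Z - 3  [with B=9, Z=6]  = -6

-6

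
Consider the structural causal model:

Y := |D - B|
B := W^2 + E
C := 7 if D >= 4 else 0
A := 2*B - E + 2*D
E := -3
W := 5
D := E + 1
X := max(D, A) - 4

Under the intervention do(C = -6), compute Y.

do(C=-6) replaces the equation C := 7 if D >= 4 else 0 with the constant C = -6.
Y is not downstream of the intervention, so its value is determined by the original equations.
D = E + 1  [with E=-3]  = -2
B = W^2 + E  [with W=5, E=-3]  = 22
Y = |D - B|  [with D=-2, B=22]  = 24

24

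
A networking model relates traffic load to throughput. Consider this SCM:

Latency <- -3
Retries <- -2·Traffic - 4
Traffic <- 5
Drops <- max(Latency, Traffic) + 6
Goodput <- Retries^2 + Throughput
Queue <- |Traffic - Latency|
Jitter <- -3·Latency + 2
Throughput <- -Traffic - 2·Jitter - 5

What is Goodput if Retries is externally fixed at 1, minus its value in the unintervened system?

-195

do(Retries=1) replaces the equation Retries <- -2·Traffic - 4 with the constant Retries = 1.
Jitter = -3·Latency + 2  [with Latency=-3]  = 11
Throughput = -Traffic - 2·Jitter - 5  [with Traffic=5, Jitter=11]  = -32
Goodput = Retries^2 + Throughput  [with Retries=1, Throughput=-32]  = -31
Without intervention: Retries = -2·Traffic - 4  [with Traffic=5]  = -14; Jitter = -3·Latency + 2  [with Latency=-3]  = 11; Throughput = -Traffic - 2·Jitter - 5  [with Traffic=5, Jitter=11]  = -32; Goodput = Retries^2 + Throughput  [with Retries=-14, Throughput=-32]  = 164.
Change = -31 − 164 = -195.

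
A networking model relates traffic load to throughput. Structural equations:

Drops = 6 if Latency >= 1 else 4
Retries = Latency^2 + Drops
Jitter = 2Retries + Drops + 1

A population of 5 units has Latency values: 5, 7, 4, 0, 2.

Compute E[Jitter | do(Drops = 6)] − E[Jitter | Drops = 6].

do(Drops=6) breaks Drops's dependence on Latency. With Drops=6 fixed, Jitter across the units is 69, 117, 51, 19, 27, mean 56.6.
E[Jitter|Drops=6] averages over only the 4 units with Drops=6 (Latency = 5, 7, 4, 2): Jitter = 69, 117, 51, 27, mean 66.
Difference = 56.6 − 66 = -9.4.

-9.4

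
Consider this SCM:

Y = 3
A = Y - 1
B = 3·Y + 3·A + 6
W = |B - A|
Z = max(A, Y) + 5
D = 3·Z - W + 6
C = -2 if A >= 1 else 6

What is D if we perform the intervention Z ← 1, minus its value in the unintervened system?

The intervention breaks the incoming arrows to Z: Z = max(A, Y) + 5 no longer applies, and Z = 1.
A = Y - 1  [with Y=3]  = 2
B = 3·Y + 3·A + 6  [with Y=3, A=2]  = 21
W = |B - A|  [with B=21, A=2]  = 19
D = 3·Z - W + 6  [with Z=1, W=19]  = -10
Without intervention: A = Y - 1  [with Y=3]  = 2; B = 3·Y + 3·A + 6  [with Y=3, A=2]  = 21; W = |B - A|  [with B=21, A=2]  = 19; Z = max(A, Y) + 5  [with A=2, Y=3]  = 8; D = 3·Z - W + 6  [with Z=8, W=19]  = 11.
Change = -10 − 11 = -21.

-21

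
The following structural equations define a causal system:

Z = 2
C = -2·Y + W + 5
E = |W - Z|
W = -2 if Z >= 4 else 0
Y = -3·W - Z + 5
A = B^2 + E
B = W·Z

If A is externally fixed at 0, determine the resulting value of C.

The intervention breaks the incoming arrows to A: A = B^2 + E no longer applies, and A = 0.
C is not downstream of the intervention, so its value is determined by the original equations.
W = -2 if Z >= 4 else 0  [with Z=2]  = 0
Y = -3·W - Z + 5  [with W=0, Z=2]  = 3
C = -2·Y + W + 5  [with Y=3, W=0]  = -1

-1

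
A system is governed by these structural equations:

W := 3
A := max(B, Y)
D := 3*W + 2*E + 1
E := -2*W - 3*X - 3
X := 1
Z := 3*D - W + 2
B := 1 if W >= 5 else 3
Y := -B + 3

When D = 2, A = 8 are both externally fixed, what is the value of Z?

Under do(D = 2, A = 8), each intervened variable's structural equation is replaced by its fixed value.
Z = 3*D - W + 2  [with D=2, W=3]  = 5

5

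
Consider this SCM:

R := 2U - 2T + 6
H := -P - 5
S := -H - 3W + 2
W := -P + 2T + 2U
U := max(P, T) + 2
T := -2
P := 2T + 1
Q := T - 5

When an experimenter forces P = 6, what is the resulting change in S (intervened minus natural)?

do(P=6) replaces the equation P := 2T + 1 with the constant P = 6.
U = max(P, T) + 2  [with P=6, T=-2]  = 8
H = -P - 5  [with P=6]  = -11
W = -P + 2T + 2U  [with P=6, T=-2, U=8]  = 6
S = -H - 3W + 2  [with H=-11, W=6]  = -5
Without intervention: P = 2T + 1  [with T=-2]  = -3; U = max(P, T) + 2  [with P=-3, T=-2]  = 0; H = -P - 5  [with P=-3]  = -2; W = -P + 2T + 2U  [with P=-3, T=-2, U=0]  = -1; S = -H - 3W + 2  [with H=-2, W=-1]  = 7.
Change = -5 − 7 = -12.

-12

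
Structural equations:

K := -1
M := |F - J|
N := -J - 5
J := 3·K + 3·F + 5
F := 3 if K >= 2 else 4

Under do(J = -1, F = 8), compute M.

Setting J = -1, F = 8 by intervention discards those variables' equations.
M = |F - J|  [with F=8, J=-1]  = 9

9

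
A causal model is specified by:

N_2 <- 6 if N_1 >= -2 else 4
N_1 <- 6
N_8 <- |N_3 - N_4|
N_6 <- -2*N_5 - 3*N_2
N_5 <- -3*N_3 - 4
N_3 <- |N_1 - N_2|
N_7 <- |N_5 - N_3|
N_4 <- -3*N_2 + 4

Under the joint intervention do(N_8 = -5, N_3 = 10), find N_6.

The joint intervention fixes N_8 = -5, N_3 = 10, removing each variable's own equation.
N_2 = 6 if N_1 >= -2 else 4  [with N_1=6]  = 6
N_5 = -3*N_3 - 4  [with N_3=10]  = -34
N_6 = -2*N_5 - 3*N_2  [with N_5=-34, N_2=6]  = 50

50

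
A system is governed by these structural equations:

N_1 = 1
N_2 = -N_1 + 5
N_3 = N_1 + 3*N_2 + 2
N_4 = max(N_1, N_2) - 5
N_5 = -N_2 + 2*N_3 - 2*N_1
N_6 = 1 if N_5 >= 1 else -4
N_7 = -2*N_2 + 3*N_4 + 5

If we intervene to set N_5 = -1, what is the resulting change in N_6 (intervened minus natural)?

The intervention breaks the incoming arrows to N_5: N_5 = -N_2 + 2*N_3 - 2*N_1 no longer applies, and N_5 = -1.
N_6 = 1 if N_5 >= 1 else -4  [with N_5=-1]  = -4
Without intervention: N_2 = -N_1 + 5  [with N_1=1]  = 4; N_3 = N_1 + 3*N_2 + 2  [with N_1=1, N_2=4]  = 15; N_5 = -N_2 + 2*N_3 - 2*N_1  [with N_2=4, N_3=15, N_1=1]  = 24; N_6 = 1 if N_5 >= 1 else -4  [with N_5=24]  = 1.
Change = -4 − 1 = -5.

-5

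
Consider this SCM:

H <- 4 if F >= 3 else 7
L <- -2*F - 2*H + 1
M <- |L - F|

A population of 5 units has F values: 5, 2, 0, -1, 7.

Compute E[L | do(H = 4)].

do(H=4) breaks H's dependence on F. With H=4 fixed, L across the units is -17, -11, -7, -5, -21, mean -12.2.

-12.2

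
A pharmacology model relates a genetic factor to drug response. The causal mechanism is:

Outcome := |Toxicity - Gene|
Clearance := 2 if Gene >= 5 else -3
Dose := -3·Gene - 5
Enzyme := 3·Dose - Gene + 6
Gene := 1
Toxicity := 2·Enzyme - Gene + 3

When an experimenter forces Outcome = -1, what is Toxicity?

do(Outcome=-1) replaces the equation Outcome := |Toxicity - Gene| with the constant Outcome = -1.
No directed path runs from Outcome to Toxicity, so Toxicity keeps its natural value.
Dose = -3·Gene - 5  [with Gene=1]  = -8
Enzyme = 3·Dose - Gene + 6  [with Dose=-8, Gene=1]  = -19
Toxicity = 2·Enzyme - Gene + 3  [with Enzyme=-19, Gene=1]  = -36

-36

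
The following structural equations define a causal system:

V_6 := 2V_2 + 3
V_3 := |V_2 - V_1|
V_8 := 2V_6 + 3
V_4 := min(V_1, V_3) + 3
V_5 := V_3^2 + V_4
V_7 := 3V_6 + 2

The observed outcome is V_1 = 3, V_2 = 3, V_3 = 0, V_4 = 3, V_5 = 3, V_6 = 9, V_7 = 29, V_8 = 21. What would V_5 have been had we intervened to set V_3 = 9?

do(V_3=9) replaces the equation V_3 := |V_2 - V_1| with the constant V_3 = 9.
V_4 = min(V_1, V_3) + 3  [with V_1=3, V_3=9]  = 6
V_5 = V_3^2 + V_4  [with V_3=9, V_4=6]  = 87

87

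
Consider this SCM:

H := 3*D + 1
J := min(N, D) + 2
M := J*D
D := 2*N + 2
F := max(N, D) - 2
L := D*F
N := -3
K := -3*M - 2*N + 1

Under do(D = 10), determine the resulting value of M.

-10

Under do(D=10), the mechanism D := 2*N + 2 is discarded; D is fixed at 10.
J = min(N, D) + 2  [with N=-3, D=10]  = -1
M = J*D  [with J=-1, D=10]  = -10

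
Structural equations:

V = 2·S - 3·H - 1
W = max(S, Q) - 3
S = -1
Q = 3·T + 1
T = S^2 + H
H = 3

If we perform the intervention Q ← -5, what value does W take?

-4

Intervening sets Q = -5 and removes its equation (Q = 3·T + 1).
W = max(S, Q) - 3  [with S=-1, Q=-5]  = -4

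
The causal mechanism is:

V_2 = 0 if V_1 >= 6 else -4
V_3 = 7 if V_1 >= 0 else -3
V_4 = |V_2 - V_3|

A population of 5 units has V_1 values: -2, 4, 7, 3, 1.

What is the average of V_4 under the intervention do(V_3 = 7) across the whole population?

Under do(V_3=7), V_3's equation is replaced by V_3=7 for every unit. Per-unit V_4: 11, 11, 7, 11, 11. Mean = 10.2.

10.2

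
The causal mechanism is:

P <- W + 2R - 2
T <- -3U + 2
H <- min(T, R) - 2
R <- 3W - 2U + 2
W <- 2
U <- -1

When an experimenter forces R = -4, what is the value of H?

The intervention breaks the incoming arrows to R: R <- 3W - 2U + 2 no longer applies, and R = -4.
T = -3U + 2  [with U=-1]  = 5
H = min(T, R) - 2  [with T=5, R=-4]  = -6

-6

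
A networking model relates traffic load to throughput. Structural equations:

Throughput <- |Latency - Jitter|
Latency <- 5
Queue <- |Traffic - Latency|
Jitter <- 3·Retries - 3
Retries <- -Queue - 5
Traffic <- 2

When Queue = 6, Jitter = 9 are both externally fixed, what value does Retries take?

-11

The joint intervention fixes Queue = 6, Jitter = 9, removing each variable's own equation.
Retries = -Queue - 5  [with Queue=6]  = -11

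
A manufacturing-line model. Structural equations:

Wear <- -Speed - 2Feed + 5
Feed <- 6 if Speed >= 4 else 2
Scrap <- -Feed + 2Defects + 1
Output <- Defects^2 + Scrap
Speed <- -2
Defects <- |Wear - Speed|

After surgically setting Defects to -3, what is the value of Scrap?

Intervening sets Defects = -3 and removes its equation (Defects <- |Wear - Speed|).
Feed = 6 if Speed >= 4 else 2  [with Speed=-2]  = 2
Scrap = -Feed + 2Defects + 1  [with Feed=2, Defects=-3]  = -7

-7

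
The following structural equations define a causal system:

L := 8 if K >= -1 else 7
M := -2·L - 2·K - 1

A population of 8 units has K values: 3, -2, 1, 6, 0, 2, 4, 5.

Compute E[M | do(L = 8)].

-21.75

do(L=8) breaks L's dependence on K. With L=8 fixed, M across the units is -23, -13, -19, -29, -17, -21, -25, -27, mean -21.75.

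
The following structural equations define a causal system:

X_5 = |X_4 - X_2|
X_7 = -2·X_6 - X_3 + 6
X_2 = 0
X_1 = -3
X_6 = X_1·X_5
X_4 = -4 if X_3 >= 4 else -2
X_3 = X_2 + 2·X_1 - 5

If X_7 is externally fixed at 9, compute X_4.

-2

Under do(X_7=9), the mechanism X_7 = -2·X_6 - X_3 + 6 is discarded; X_7 is fixed at 9.
Since X_4 is not a descendant of the intervened variable, it is unaffected.
X_3 = X_2 + 2·X_1 - 5  [with X_2=0, X_1=-3]  = -11
X_4 = -4 if X_3 >= 4 else -2  [with X_3=-11]  = -2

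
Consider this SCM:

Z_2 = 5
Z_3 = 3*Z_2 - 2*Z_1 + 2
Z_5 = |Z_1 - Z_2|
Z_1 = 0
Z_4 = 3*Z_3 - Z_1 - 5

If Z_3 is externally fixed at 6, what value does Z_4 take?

13

The intervention breaks the incoming arrows to Z_3: Z_3 = 3*Z_2 - 2*Z_1 + 2 no longer applies, and Z_3 = 6.
Z_4 = 3*Z_3 - Z_1 - 5  [with Z_3=6, Z_1=0]  = 13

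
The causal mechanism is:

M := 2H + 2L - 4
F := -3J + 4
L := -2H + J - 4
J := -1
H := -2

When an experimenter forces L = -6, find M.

-20

do(L=-6) replaces the equation L := -2H + J - 4 with the constant L = -6.
M = 2H + 2L - 4  [with H=-2, L=-6]  = -20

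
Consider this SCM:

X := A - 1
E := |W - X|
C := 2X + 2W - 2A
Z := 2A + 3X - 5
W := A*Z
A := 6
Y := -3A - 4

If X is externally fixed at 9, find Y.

-22

do(X=9) replaces the equation X := A - 1 with the constant X = 9.
Since Y is not a descendant of the intervened variable, it is unaffected.
Y = -3A - 4  [with A=6]  = -22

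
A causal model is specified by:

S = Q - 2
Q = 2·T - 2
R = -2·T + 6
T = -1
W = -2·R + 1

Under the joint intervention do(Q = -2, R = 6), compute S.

-4

The joint intervention fixes Q = -2, R = 6, removing each variable's own equation.
S = Q - 2  [with Q=-2]  = -4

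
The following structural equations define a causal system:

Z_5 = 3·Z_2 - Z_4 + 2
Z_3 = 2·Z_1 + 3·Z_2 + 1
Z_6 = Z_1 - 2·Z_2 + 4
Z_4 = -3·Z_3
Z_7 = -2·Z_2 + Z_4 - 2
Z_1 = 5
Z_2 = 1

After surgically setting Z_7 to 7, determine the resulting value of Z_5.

47

The intervention breaks the incoming arrows to Z_7: Z_7 = -2·Z_2 + Z_4 - 2 no longer applies, and Z_7 = 7.
Z_5 is not downstream of the intervention, so its value is determined by the original equations.
Z_3 = 2·Z_1 + 3·Z_2 + 1  [with Z_1=5, Z_2=1]  = 14
Z_4 = -3·Z_3  [with Z_3=14]  = -42
Z_5 = 3·Z_2 - Z_4 + 2  [with Z_2=1, Z_4=-42]  = 47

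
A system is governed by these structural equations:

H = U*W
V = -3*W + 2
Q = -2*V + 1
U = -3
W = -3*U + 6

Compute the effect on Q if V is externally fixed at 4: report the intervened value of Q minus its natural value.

Intervening sets V = 4 and removes its equation (V = -3*W + 2).
Q = -2*V + 1  [with V=4]  = -7
Without intervention: W = -3*U + 6  [with U=-3]  = 15; V = -3*W + 2  [with W=15]  = -43; Q = -2*V + 1  [with V=-43]  = 87.
Change = -7 − 87 = -94.

-94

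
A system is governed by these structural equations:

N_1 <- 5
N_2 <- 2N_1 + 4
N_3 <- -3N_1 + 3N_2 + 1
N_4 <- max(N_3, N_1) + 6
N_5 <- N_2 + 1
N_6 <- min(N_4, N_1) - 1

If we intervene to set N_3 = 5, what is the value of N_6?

4

The intervention breaks the incoming arrows to N_3: N_3 <- -3N_1 + 3N_2 + 1 no longer applies, and N_3 = 5.
N_4 = max(N_3, N_1) + 6  [with N_3=5, N_1=5]  = 11
N_6 = min(N_4, N_1) - 1  [with N_4=11, N_1=5]  = 4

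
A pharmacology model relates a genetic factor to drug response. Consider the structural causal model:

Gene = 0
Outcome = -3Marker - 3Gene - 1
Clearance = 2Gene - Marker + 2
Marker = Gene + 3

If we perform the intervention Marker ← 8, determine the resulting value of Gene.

0

Under do(Marker=8), the mechanism Marker = Gene + 3 is discarded; Marker is fixed at 8.
Gene is not downstream of the intervention, so its value is determined by the original equations.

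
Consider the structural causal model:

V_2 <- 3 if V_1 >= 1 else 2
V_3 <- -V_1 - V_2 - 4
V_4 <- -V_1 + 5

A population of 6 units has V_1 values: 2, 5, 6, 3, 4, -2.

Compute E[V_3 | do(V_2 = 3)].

do(V_2=3) breaks V_2's dependence on V_1. With V_2=3 fixed, V_3 across the units is -9, -12, -13, -10, -11, -5, mean -10.

-10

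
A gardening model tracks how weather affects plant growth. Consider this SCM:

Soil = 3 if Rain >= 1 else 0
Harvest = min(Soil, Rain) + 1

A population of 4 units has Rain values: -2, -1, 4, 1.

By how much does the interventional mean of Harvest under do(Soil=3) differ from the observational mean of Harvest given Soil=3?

Every unit gets Soil=3 under the intervention. Harvest values become -1, 0, 4, 2; E[Harvest|do(Soil=3)] = 1.25.
Observing Soil=3 restricts to units where Soil's equation naturally yields 3: Rain ∈ {4, 1}. In that subpopulation Harvest = 4, 2, mean 3.
Difference = 1.25 − 3 = -1.75.

-1.75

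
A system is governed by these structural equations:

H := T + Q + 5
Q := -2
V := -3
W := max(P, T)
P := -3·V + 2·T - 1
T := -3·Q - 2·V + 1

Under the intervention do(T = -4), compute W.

0

do(T=-4) replaces the equation T := -3·Q - 2·V + 1 with the constant T = -4.
P = -3·V + 2·T - 1  [with V=-3, T=-4]  = 0
W = max(P, T)  [with P=0, T=-4]  = 0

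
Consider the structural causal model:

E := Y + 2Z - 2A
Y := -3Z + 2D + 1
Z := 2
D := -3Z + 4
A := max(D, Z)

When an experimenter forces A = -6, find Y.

The intervention breaks the incoming arrows to A: A := max(D, Z) no longer applies, and A = -6.
Y is not downstream of the intervention, so its value is determined by the original equations.
D = -3Z + 4  [with Z=2]  = -2
Y = -3Z + 2D + 1  [with Z=2, D=-2]  = -9

-9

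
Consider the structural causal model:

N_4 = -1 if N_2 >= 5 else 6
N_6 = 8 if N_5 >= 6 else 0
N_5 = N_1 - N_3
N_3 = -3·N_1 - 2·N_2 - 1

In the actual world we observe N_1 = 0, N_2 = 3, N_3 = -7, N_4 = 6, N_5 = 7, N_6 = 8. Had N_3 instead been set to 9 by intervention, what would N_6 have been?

The intervention breaks the incoming arrows to N_3: N_3 = -3·N_1 - 2·N_2 - 1 no longer applies, and N_3 = 9.
N_5 = N_1 - N_3  [with N_1=0, N_3=9]  = -9
N_6 = 8 if N_5 >= 6 else 0  [with N_5=-9]  = 0

0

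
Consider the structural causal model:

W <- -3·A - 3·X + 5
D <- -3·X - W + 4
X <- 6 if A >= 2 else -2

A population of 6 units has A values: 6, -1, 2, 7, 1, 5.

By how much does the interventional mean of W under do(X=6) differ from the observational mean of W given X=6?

5

do(X=6) breaks X's dependence on A. With X=6 fixed, W across the units is -31, -10, -19, -34, -16, -28, mean -23.
Conditioning on X=6 selects the 4 unit(s) with A ∈ {6, 2, 7, 5}. Their W values: -31, -19, -34, -28. Mean = -28.
Difference = -23 − (-28) = 5.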